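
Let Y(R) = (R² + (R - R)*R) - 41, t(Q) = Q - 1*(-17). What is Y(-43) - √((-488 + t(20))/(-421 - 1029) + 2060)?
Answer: 1808 - 3*√19252462/290 ≈ 1762.6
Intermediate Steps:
t(Q) = 17 + Q (t(Q) = Q + 17 = 17 + Q)
Y(R) = -41 + R² (Y(R) = (R² + 0*R) - 41 = (R² + 0) - 41 = R² - 41 = -41 + R²)
Y(-43) - √((-488 + t(20))/(-421 - 1029) + 2060) = (-41 + (-43)²) - √((-488 + (17 + 20))/(-421 - 1029) + 2060) = (-41 + 1849) - √((-488 + 37)/(-1450) + 2060) = 1808 - √(-451*(-1/1450) + 2060) = 1808 - √(451/1450 + 2060) = 1808 - √(2987451/1450) = 1808 - 3*√19252462/290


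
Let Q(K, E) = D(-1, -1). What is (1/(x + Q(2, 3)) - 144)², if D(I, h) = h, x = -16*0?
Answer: 21025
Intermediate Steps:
x = 0
Q(K, E) = -1
(1/(x + Q(2, 3)) - 144)² = (1/(0 - 1) - 144)² = (1/(-1) - 144)² = (-1 - 144)² = (-145)² = 21025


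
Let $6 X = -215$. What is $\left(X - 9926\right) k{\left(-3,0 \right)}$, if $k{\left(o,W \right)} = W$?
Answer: $0$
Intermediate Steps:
$X = - \frac{215}{6}$ ($X = \frac{1}{6} \left(-215\right) = - \frac{215}{6} \approx -35.833$)
$\left(X - 9926\right) k{\left(-3,0 \right)} = \left(- \frac{215}{6} - 9926\right) 0 = \left(- \frac{59771}{6}\right) 0 = 0$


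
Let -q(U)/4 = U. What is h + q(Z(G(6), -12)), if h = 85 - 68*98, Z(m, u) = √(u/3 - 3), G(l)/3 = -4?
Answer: -6579 - 4*I*√7 ≈ -6579.0 - 10.583*I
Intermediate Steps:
G(l) = -12 (G(l) = 3*(-4) = -12)
Z(m, u) = √(-3 + u/3) (Z(m, u) = √(u*(⅓) - 3) = √(u/3 - 3) = √(-3 + u/3))
q(U) = -4*U
h = -6579 (h = 85 - 6664 = -6579)
h + q(Z(G(6), -12)) = -6579 - 4*√(-27 + 3*(-12))/3 = -6579 - 4*√(-27 - 36)/3 = -6579 - 4*√(-63)/3 = -6579 - 4*3*I*√7/3 = -6579 - 4*I*√7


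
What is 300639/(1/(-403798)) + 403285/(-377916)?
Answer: -45878029993057837/377916 ≈ -1.2140e+11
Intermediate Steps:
300639/(1/(-403798)) + 403285/(-377916) = 300639/(-1/403798) + 403285*(-1/377916) = 300639*(-403798) - 403285/377916 = -121397426922 - 403285/377916 = -45878029993057837/377916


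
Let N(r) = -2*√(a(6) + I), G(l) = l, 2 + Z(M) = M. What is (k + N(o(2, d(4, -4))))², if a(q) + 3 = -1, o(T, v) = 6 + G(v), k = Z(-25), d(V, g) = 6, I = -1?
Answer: 709 + 108*I*√5 ≈ 709.0 + 241.5*I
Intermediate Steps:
Z(M) = -2 + M
k = -27 (k = -2 - 25 = -27)
o(T, v) = 6 + v
a(q) = -4 (a(q) = -3 - 1 = -4)
N(r) = -2*I*√5 (N(r) = -2*√(-4 - 1) = -2*I*√5)
(k + N(o(2, d(4, -4))))² = (-27 - 2*I*√5)²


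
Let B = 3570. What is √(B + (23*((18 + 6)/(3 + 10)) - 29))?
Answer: 11*√5005/13 ≈ 59.862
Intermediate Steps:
√(B + (23*((18 + 6)/(3 + 10)) - 29)) = √(3570 + (23*((18 + 6)/(3 + 10)) - 29)) = √(3570 + (23*(24/13) - 29)) = √(3570 + (552/13 - 29)) = √(3570 + 175/13) = √(46585/13) = 11*√5005/13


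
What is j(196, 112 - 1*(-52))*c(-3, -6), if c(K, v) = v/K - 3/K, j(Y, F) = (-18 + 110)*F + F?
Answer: 45756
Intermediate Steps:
j(Y, F) = 93*F (j(Y, F) = 92*F + F = 93*F)
c(K, v) = -3/K + v/K
j(196, 112 - 1*(-52))*c(-3, -6) = (93*(112 - 1*(-52)))*((-3 - 6)/(-3)) = (93*(112 + 52))*(-1/3*(-9)) = (93*164)*3 = 15252*3 = 45756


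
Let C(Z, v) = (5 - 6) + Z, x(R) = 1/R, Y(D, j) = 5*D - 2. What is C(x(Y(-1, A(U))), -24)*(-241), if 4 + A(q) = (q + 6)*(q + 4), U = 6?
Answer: 1928/7 ≈ 275.43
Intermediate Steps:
A(q) = -4 + (4 + q)*(6 + q) (A(q) = -4 + (q + 6)*(q + 4) = -4 + (6 + q)*(4 + q) = -4 + (4 + q)*(6 + q))
Y(D, j) = -2 + 5*D
C(Z, v) = -1 + Z
C(x(Y(-1, A(U))), -24)*(-241) = (-1 + 1/(-2 + 5*(-1)))*(-241) = (-1 + 1/(-2 - 5))*(-241) = (-1 + 1/(-7))*(-241) = (-1 - ⅐)*(-241) = -8/7*(-241) = 1928/7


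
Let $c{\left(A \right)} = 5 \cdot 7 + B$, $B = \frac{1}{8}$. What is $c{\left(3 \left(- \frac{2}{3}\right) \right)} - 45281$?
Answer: $- \frac{361967}{8} \approx -45246.0$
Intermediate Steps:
$B = \frac{1}{8} \approx 0.125$
$c{\left(A \right)} = \frac{281}{8}$ ($c{\left(A \right)} = 5 \cdot 7 + \frac{1}{8} = 35 + \frac{1}{8} = \frac{281}{8}$)
$c{\left(3 \left(- \frac{2}{3}\right) \right)} - 45281 = \frac{281}{8} - 45281 = - \frac{361967}{8}$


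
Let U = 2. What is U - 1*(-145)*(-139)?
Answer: -20153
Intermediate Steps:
U - 1*(-145)*(-139) = 2 - 1*(-145)*(-139) = 2 + 145*(-139) = 2 - 20155 = -20153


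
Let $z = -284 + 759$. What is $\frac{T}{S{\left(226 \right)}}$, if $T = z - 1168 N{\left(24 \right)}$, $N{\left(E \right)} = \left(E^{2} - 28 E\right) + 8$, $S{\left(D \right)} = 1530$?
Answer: $\frac{103259}{1530} \approx 67.49$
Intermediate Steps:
$z = 475$
$N{\left(E \right)} = 8 + E^{2} - 28 E$
$T = 103259$ ($T = 475 - 1168 \left(8 + 24^{2} - 672\right) = 475 - 1168 \left(8 + 576 - 672\right) = 475 - -102784 = 475 + 102784 = 103259$)
$\frac{T}{S{\left(226 \right)}} = \frac{103259}{1530}$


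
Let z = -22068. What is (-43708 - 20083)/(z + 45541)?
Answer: -63791/23473 ≈ -2.7176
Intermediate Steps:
(-43708 - 20083)/(z + 45541) = (-43708 - 20083)/(-22068 + 45541) = -63791/23473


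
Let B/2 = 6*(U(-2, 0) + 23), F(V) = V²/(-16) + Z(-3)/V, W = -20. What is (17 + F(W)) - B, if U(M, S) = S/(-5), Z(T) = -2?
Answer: -2839/10 ≈ -283.90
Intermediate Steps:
F(V) = -2/V - V²/16 (F(V) = V²/(-16) - 2/V = V²*(-1/16) - 2/V = -V²/16 - 2/V = -2/V - V²/16)
U(M, S) = -S/5 (U(M, S) = S*(-⅕) = -S/5)
B = 276 (B = 2*(6*(-⅕*0 + 23)) = 2*(6*(0 + 23)) = 2*(6*23) = 2*138 = 276)
(17 + F(W)) - B = (17 + (1/16)*(-32 - 1*(-20)³)/(-20)) - 1*276 = (17 + (1/16)*(-1/20)*(-32 - 1*(-8000))) - 276 = (17 + (1/16)*(-1/20)*(-32 + 8000)) - 276 = (17 + (1/16)*(-1/20)*7968) - 276 = (17 - 249/10) - 276 = -79/10 - 276 = -2839/10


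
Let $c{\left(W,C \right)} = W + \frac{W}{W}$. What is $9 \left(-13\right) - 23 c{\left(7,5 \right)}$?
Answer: $-301$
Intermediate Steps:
$c{\left(W,C \right)} = 1 + W$ ($c{\left(W,C \right)} = W + 1 = 1 + W$)
$9 \left(-13\right) - 23 c{\left(7,5 \right)} = 9 \left(-13\right) - 23 \left(1 + 7\right) = -117 - 184 = -301$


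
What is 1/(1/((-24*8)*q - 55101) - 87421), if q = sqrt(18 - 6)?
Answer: -132690995946897/11599979559082174898 - 96*sqrt(3)/5799989779541087449 ≈ -1.1439e-5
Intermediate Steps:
q = 2*sqrt(3) (q = sqrt(12) = 2*sqrt(3) ≈ 3.4641)
1/(1/((-24*8)*q - 55101) - 87421) = 1/(1/((-24*8)*(2*sqrt(3)) - 55101) - 87421) = 1/(1/(-384*sqrt(3) - 55101) - 87421) = 1/(1/(-55101 - 384*sqrt(3)) - 87421) = 1/(-87421 + 1/(-55101 - 384*sqrt(3)))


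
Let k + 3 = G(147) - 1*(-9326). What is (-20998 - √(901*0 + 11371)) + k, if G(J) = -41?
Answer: -11716 - √11371 ≈ -11823.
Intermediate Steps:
k = 9282 (k = -3 + (-41 - 1*(-9326)) = -3 + (-41 + 9326) = -3 + 9285 = 9282)
(-20998 - √(901*0 + 11371)) + k = (-20998 - √(901*0 + 11371)) + 9282 = (-20998 - √(0 + 11371)) + 9282 = (-20998 - √11371) + 9282 = -11716 - √11371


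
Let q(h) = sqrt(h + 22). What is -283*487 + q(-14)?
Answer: -137821 + 2*sqrt(2) ≈ -1.3782e+5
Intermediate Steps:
q(h) = sqrt(22 + h)
-283*487 + q(-14) = -283*487 + sqrt(22 - 14) = -137821 + sqrt(8) = -137821 + 2*sqrt(2)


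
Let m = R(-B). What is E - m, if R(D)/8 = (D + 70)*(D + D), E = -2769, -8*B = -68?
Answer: 5595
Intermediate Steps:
B = 17/2 (B = -⅛*(-68) = 17/2 ≈ 8.5000)
R(D) = 16*D*(70 + D) (R(D) = 8*((D + 70)*(D + D)) = 8*((70 + D)*(2*D)) = 8*(2*D*(70 + D)) = 16*D*(70 + D))
m = -8364 (m = 16*(-1*17/2)*(70 - 1*17/2) = 16*(-17/2)*(70 - 17/2) = 16*(-17/2)*(123/2) = -8364)
E - m = -2769 - 1*(-8364) = -2769 + 8364 = 5595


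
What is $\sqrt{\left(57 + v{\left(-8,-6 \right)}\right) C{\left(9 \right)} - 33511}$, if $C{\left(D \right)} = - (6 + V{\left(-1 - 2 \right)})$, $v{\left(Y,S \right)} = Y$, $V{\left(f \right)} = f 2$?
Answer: $i \sqrt{33511} \approx 183.06 i$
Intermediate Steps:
$V{\left(f \right)} = 2 f$
$C{\left(D \right)} = 0$ ($C{\left(D \right)} = - (6 + 2 \left(-1 - 2\right)) = - (6 + 2 \left(-3\right)) = - (6 - 6) = \left(-1\right) 0 = 0$)
$\sqrt{\left(57 + v{\left(-8,-6 \right)}\right) C{\left(9 \right)} - 33511} = \sqrt{\left(57 - 8\right) 0 - 33511} = \sqrt{49 \cdot 0 - 33511} = \sqrt{0 - 33511} = \sqrt{-33511} = i \sqrt{33511}$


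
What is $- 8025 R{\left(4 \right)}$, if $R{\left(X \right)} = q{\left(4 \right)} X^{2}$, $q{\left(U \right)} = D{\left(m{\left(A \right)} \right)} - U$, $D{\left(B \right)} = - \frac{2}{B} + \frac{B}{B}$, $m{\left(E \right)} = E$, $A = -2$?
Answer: $256800$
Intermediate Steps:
$D{\left(B \right)} = 1 - \frac{2}{B}$ ($D{\left(B \right)} = - \frac{2}{B} + 1 = 1 - \frac{2}{B}$)
$q{\left(U \right)} = 2 - U$ ($q{\left(U \right)} = \frac{-2 - 2}{-2} - U = \left(- \frac{1}{2}\right) \left(-4\right) - U = 2 - U$)
$R{\left(X \right)} = - 2 X^{2}$ ($R{\left(X \right)} = \left(2 - 4\right) X^{2} = - 2 X^{2}$)
$- 8025 R{\left(4 \right)} = - 8025 \left(- 2 \cdot 4^{2}\right) = - 8025 \left(\left(-2\right) 16\right) = \left(-8025\right) \left(-32\right) = 256800$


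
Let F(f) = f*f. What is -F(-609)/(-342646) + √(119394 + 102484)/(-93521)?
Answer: 370881/342646 - √221878/93521 ≈ 1.0774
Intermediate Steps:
F(f) = f²
-F(-609)/(-342646) + √(119394 + 102484)/(-93521) = -1*(-609)²/(-342646) + √(119394 + 102484)/(-93521) = -1*370881*(-1/342646) + √221878*(-1/93521) = -370881*(-1/342646) - √221878/93521 = 370881/342646 - √221878/93521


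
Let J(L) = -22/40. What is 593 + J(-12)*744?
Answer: 919/5 ≈ 183.80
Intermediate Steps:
J(L) = -11/20 (J(L) = -22*1/40 = -11/20)
593 + J(-12)*744 = 593 - 11/20*744 = 593 - 2046/5 = 919/5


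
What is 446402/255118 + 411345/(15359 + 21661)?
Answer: 4048910525/314815612 ≈ 12.861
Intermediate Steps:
446402/255118 + 411345/(15359 + 21661) = 446402*(1/255118) + 411345/37020 = 223201/127559 + 411345*(1/37020) = 223201/127559 + 27423/2468 = 4048910525/314815612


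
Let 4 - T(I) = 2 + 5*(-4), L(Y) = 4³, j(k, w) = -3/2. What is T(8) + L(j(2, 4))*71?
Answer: 4566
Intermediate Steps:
j(k, w) = -3/2 (j(k, w) = -3*½ = -3/2)
L(Y) = 64
T(I) = 22 (T(I) = 4 - (2 + 5*(-4)) = 4 - (2 - 20) = 4 - 1*(-18) = 4 + 18 = 22)
T(8) + L(j(2, 4))*71 = 22 + 64*71 = 22 + 4544 = 4566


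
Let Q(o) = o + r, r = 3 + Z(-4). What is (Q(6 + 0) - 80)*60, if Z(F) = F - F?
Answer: -4260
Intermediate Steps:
Z(F) = 0
r = 3 (r = 3 + 0 = 3)
Q(o) = 3 + o (Q(o) = o + 3 = 3 + o)
(Q(6 + 0) - 80)*60 = ((3 + (6 + 0)) - 80)*60 = ((3 + 6) - 80)*60 = (9 - 80)*60 = -71*60 = -4260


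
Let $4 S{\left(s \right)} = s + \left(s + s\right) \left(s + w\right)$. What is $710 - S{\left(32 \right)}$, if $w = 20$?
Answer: $-130$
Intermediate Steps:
$S{\left(s \right)} = \frac{s}{4} + \frac{s \left(20 + s\right)}{2}$ ($S{\left(s \right)} = \frac{s + \left(s + s\right) \left(s + 20\right)}{4} = \frac{s + 2 s \left(20 + s\right)}{4} = \frac{s}{4} + \frac{s \left(20 + s\right)}{2}$)
$710 - S{\left(32 \right)} = 710 - \frac{1}{4} \cdot 32 \left(41 + 2 \cdot 32\right) = 710 - \frac{1}{4} \cdot 32 \left(41 + 64\right) = 710 - \frac{1}{4} \cdot 32 \cdot 105 = 710 - 840 = -130$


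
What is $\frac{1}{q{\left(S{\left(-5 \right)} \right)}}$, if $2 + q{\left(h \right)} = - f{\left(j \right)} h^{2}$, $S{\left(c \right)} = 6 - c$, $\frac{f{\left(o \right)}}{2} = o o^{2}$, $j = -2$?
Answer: $\frac{1}{1934} \approx 0.00051706$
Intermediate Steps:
$f{\left(o \right)} = 2 o^{3}$ ($f{\left(o \right)} = 2 o o^{2} = 2 o^{3}$)
$q{\left(h \right)} = -2 + 16 h^{2}$ ($q{\left(h \right)} = -2 - 2 \left(-2\right)^{3} h^{2} = -2 - 2 \left(-8\right) h^{2} = -2 - - 16 h^{2} = -2 + 16 h^{2}$)
$\frac{1}{q{\left(S{\left(-5 \right)} \right)}} = \frac{1}{-2 + 16 \left(6 - -5\right)^{2}} = \frac{1}{-2 + 16 \left(6 + 5\right)^{2}} = \frac{1}{-2 + 16 \cdot 11^{2}} = \frac{1}{-2 + 16 \cdot 121} = \frac{1}{-2 + 1936} = \frac{1}{1934}$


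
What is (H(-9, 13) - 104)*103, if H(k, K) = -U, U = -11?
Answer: -9579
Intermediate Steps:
H(k, K) = 11 (H(k, K) = -1*(-11) = 11)
(H(-9, 13) - 104)*103 = (11 - 104)*103 = -93*103 = -9579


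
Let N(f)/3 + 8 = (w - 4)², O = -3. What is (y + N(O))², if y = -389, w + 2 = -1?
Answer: 70756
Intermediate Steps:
w = -3 (w = -2 - 1 = -3)
N(f) = 123 (N(f) = -24 + 3*(-3 - 4)² = -24 + 3*(-7)² = -24 + 3*49 = -24 + 147 = 123)
(y + N(O))² = (-389 + 123)² = (-266)² = 70756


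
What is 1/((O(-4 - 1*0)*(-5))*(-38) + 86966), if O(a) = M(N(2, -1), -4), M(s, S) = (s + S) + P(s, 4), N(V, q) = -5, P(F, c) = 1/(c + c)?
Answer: 4/341119 ≈ 1.1726e-5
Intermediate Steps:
P(F, c) = 1/(2*c)
M(s, S) = 1/8 + S + s (M(s, S) = (s + S) + (1/2)/4 = (S + s) + (1/2)*(1/4) = (S + s) + 1/8 = 1/8 + S + s)
O(a) = -71/8 (O(a) = 1/8 - 4 - 5 = -71/8)
1/((O(-4 - 1*0)*(-5))*(-38) + 86966) = 1/(-71/8*(-5)*(-38) + 86966) = 1/((355/8)*(-38) + 86966) = 1/(-6745/4 + 86966) = 1/(341119/4) = 4/341119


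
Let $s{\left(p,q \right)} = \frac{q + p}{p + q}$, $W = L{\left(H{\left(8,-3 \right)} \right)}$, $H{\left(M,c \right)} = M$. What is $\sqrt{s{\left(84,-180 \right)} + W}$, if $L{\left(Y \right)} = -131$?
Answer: $i \sqrt{130} \approx 11.402 i$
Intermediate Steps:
$W = -131$
$s{\left(p,q \right)} = 1$ ($s{\left(p,q \right)} = \frac{p + q}{p + q} = 1$)
$\sqrt{s{\left(84,-180 \right)} + W} = \sqrt{1 - 131} = \sqrt{-130} = i \sqrt{130}$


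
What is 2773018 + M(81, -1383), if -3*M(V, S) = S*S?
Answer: 2135455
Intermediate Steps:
M(V, S) = -S²/3 (M(V, S) = -S*S/3 = -S²/3)
2773018 + M(81, -1383) = 2773018 - ⅓*(-1383)² = 2773018 - ⅓*1912689 = 2773018 - 637563 = 2135455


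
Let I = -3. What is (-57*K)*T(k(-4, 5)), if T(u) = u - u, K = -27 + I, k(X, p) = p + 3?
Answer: 0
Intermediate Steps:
k(X, p) = 3 + p
K = -30 (K = -27 - 3 = -30)
T(u) = 0
(-57*K)*T(k(-4, 5)) = -57*(-30)*0 = 1710*0 = 0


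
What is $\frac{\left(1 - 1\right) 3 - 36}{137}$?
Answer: $- \frac{36}{137} \approx -0.26277$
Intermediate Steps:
$\frac{\left(1 - 1\right) 3 - 36}{137} = \left(0 \cdot 3 - 36\right) \frac{1}{137} = \left(0 - 36\right) \frac{1}{137} = \left(-36\right) \frac{1}{137} = - \frac{36}{137}$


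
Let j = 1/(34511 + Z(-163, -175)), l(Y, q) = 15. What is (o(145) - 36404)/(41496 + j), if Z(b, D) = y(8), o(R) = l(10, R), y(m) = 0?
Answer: -1255820779/1432068457 ≈ -0.87693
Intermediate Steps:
o(R) = 15
Z(b, D) = 0
j = 1/34511 (j = 1/(34511 + 0) = 1/34511 ≈ 2.8976e-5)
(o(145) - 36404)/(41496 + j) = (15 - 36404)/(41496 + 1/34511) = -36389/1432068457/34511 = -36389*34511/1432068457 = -1255820779/1432068457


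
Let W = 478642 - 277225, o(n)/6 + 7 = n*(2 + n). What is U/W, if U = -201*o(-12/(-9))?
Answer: 3082/201417 ≈ 0.015302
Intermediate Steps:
o(n) = -42 + 6*n*(2 + n) (o(n) = -42 + 6*(n*(2 + n)) = -42 + 6*n*(2 + n))
W = 201417
U = 3082 (U = -201*(-42 + 6*(-12/(-9))**2 + 12*(-12/(-9))) = -201*(-42 + 6*(-12*(-1/9))**2 + 12*(-12*(-1/9))) = -201*(-42 + 6*(4/3)**2 + 12*(4/3)) = -201*(-42 + 6*(16/9) + 16) = -201*(-42 + 32/3 + 16) = -201*(-46/3) = 3082)
U/W = 3082/201417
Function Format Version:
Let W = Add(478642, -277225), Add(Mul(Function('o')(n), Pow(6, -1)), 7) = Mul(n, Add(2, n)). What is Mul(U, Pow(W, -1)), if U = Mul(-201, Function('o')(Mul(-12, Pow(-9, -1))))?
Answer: Rational(3082, 201417) ≈ 0.015302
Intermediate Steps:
Function('o')(n) = Add(-42, Mul(6, n, Add(2, n))) (Function('o')(n) = Add(-42, Mul(6, Mul(n, Add(2, n)))) = Add(-42, Mul(6, n, Add(2, n))))
W = 201417
U = 3082 (U = Mul(-201, Add(-42, Mul(6, Pow(Mul(-12, Pow(-9, -1)), 2)), Mul(12, Mul(-12, Pow(-9, -1))))) = Mul(-201, Add(-42, Mul(6, Pow(Mul(-12, Rational(-1, 9)), 2)), Mul(12, Mul(-12, Rational(-1, 9))))) = Mul(-201, Add(-42, Mul(6, Pow(Rational(4, 3), 2)), Mul(12, Rational(4, 3)))) = Mul(-201, Add(-42, Mul(6, Rational(16, 9)), 16)) = Mul(-201, Add(-42, Rational(32, 3), 16)) = Mul(-201, Rational(-46, 3)) = 3082)
Mul(U, Pow(W, -1)) = Mul(3082, Pow(201417, -1)) = Mul(3082, Rational(1, 201417)) = Rational(3082, 201417)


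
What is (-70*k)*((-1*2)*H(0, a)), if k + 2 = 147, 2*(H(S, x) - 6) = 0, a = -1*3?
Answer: 121800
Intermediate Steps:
a = -3
H(S, x) = 6 (H(S, x) = 6 + (½)*0 = 6 + 0 = 6)
k = 145 (k = -2 + 147 = 145)
(-70*k)*((-1*2)*H(0, a)) = (-70*145)*(-1*2*6) = -(-20300)*6 = -10150*(-12) = 121800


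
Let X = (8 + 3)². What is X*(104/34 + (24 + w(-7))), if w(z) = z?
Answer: 41261/17 ≈ 2427.1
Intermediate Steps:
X = 121 (X = 11² = 121)
X*(104/34 + (24 + w(-7))) = 121*(104/34 + (24 - 7)) = 121*(104*(1/34) + 17) = 121*(52/17 + 17) = 121*(341/17) = 41261/17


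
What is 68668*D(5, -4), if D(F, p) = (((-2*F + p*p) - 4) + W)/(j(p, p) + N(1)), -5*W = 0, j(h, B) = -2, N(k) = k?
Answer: -137336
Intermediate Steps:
W = 0 (W = -⅕*0 = 0)
D(F, p) = 4 - p² + 2*F (D(F, p) = (((-2*F + p*p) - 4) + 0)/(-2 + 1) = (((-2*F + p²) - 4) + 0)/(-1) = (((p² - 2*F) - 4) + 0)*(-1) = ((-4 + p² - 2*F) + 0)*(-1) = (-4 + p² - 2*F)*(-1) = 4 - p² + 2*F)
68668*D(5, -4) = 68668*(4 - 1*(-4)² + 2*5) = 68668*(4 - 1*16 + 10) = 68668*(4 - 16 + 10) = 68668*(-2) = -137336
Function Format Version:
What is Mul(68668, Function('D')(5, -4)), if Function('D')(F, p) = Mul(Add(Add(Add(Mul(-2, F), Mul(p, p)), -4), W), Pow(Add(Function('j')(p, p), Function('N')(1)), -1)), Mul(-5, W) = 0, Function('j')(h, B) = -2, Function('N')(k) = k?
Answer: -137336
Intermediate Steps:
W = 0 (W = Mul(Rational(-1, 5), 0) = 0)
Function('D')(F, p) = Add(4, Mul(-1, Pow(p, 2)), Mul(2, F)) (Function('D')(F, p) = Mul(Add(Add(Add(Mul(-2, F), Mul(p, p)), -4), 0), Pow(Add(-2, 1), -1)) = Mul(Add(Add(Add(Mul(-2, F), Pow(p, 2)), -4), 0), Pow(-1, -1)) = Mul(Add(Add(Add(Pow(p, 2), Mul(-2, F)), -4), 0), -1) = Mul(Add(Add(-4, Pow(p, 2), Mul(-2, F)), 0), -1) = Mul(Add(-4, Pow(p, 2), Mul(-2, F)), -1) = Add(4, Mul(-1, Pow(p, 2)), Mul(2, F)))
Mul(68668, Function('D')(5, -4)) = Mul(68668, Add(4, Mul(-1, Pow(-4, 2)), Mul(2, 5))) = Mul(68668, Add(4, Mul(-1, 16), 10)) = Mul(68668, Add(4, -16, 10)) = Mul(68668, -2) = -137336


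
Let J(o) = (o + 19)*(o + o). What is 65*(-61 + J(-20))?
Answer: -1365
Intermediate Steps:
J(o) = 2*o*(19 + o) (J(o) = (19 + o)*(2*o) = 2*o*(19 + o))
65*(-61 + J(-20)) = 65*(-61 + 2*(-20)*(19 - 20)) = 65*(-61 + 2*(-20)*(-1)) = 65*(-61 + 40) = 65*(-21) = -1365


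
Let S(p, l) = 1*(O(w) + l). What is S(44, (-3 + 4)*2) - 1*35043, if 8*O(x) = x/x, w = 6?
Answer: -280327/8 ≈ -35041.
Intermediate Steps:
O(x) = ⅛ (O(x) = (x/x)/8 = (⅛)*1 = ⅛)
S(p, l) = ⅛ + l (S(p, l) = 1*(⅛ + l) = ⅛ + l)
S(44, (-3 + 4)*2) - 1*35043 = (⅛ + (-3 + 4)*2) - 1*35043 = (⅛ + 1*2) - 35043 = (⅛ + 2) - 35043 = 17/8 - 35043 = -280327/8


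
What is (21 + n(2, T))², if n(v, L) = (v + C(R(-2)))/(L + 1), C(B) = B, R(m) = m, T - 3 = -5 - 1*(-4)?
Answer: 441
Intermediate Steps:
T = 2 (T = 3 + (-5 - 1*(-4)) = 3 + (-5 + 4) = 3 - 1 = 2)
n(v, L) = (-2 + v)/(1 + L) (n(v, L) = (v - 2)/(L + 1) = (-2 + v)/(1 + L))
(21 + n(2, T))² = (21 + (-2 + 2)/(1 + 2))² = (21 + 0/3)² = (21 + (⅓)*0)² = (21 + 0)² = 21² = 441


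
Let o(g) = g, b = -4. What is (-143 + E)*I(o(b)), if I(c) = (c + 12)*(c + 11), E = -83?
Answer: -12656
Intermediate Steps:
I(c) = (11 + c)*(12 + c) (I(c) = (12 + c)*(11 + c) = (11 + c)*(12 + c))
(-143 + E)*I(o(b)) = (-143 - 83)*(132 + (-4)² + 23*(-4)) = -226*(132 + 16 - 92) = -226*56 = -12656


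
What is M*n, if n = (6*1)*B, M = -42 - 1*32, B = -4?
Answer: 1776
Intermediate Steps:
M = -74 (M = -42 - 32 = -74)
n = -24 (n = (6*1)*(-4) = 6*(-4) = -24)
M*n = -74*(-24) = 1776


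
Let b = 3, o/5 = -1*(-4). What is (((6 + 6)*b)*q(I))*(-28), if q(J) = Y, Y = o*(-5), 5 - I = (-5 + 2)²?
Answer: 100800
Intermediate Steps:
o = 20 (o = 5*(-1*(-4)) = 5*4 = 20)
I = -4 (I = 5 - (-5 + 2)² = 5 - 1*(-3)² = 5 - 1*9 = 5 - 9 = -4)
Y = -100 (Y = 20*(-5) = -100)
q(J) = -100
(((6 + 6)*b)*q(I))*(-28) = (((6 + 6)*3)*(-100))*(-28) = ((12*3)*(-100))*(-28) = (36*(-100))*(-28) = -3600*(-28) = 100800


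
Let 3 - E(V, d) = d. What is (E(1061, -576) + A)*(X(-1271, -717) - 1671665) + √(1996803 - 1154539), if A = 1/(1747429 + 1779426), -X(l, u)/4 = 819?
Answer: -3420311671156286/3526855 + 2*√210566 ≈ -9.6979e+8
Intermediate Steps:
E(V, d) = 3 - d
X(l, u) = -3276 (X(l, u) = -4*819 = -3276)
A = 1/3526855 ≈ 2.8354e-7
(E(1061, -576) + A)*(X(-1271, -717) - 1671665) + √(1996803 - 1154539) = ((3 - 1*(-576)) + 1/3526855)*(-3276 - 1671665) + √(1996803 - 1154539) = ((3 + 576) + 1/3526855)*(-1674941) + √842264 = (579 + 1/3526855)*(-1674941) + 2*√210566 = (2042049046/3526855)*(-1674941) + 2*√210566 = -3420311671156286/3526855 + 2*√210566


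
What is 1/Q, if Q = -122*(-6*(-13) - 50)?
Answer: -1/3416 ≈ -0.00029274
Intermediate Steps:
Q = -3416 (Q = -122*(78 - 50) = -122*28 = -3416)
1/Q = 1/(-3416) = -1/3416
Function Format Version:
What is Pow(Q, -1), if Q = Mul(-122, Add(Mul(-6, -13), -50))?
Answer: Rational(-1, 3416) ≈ -0.00029274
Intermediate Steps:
Q = -3416 (Q = Mul(-122, Add(78, -50)) = Mul(-122, 28) = -3416)
Pow(Q, -1) = Pow(-3416, -1) = Rational(-1, 3416)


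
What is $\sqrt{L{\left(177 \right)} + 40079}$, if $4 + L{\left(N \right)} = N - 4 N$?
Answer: $2 \sqrt{9886} \approx 198.86$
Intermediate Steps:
$L{\left(N \right)} = -4 - 3 N$ ($L{\left(N \right)} = -4 + \left(N - 4 N\right) = -4 - 3 N$)
$\sqrt{L{\left(177 \right)} + 40079} = \sqrt{\left(-4 - 531\right) + 40079} = \sqrt{-535 + 40079} = \sqrt{39544} = 2 \sqrt{9886}$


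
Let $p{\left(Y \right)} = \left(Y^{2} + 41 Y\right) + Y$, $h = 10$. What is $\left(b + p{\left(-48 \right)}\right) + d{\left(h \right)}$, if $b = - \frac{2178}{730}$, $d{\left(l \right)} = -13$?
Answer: $\frac{99286}{365} \approx 272.02$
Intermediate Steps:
$b = - \frac{1089}{365}$ ($b = \left(-2178\right) \frac{1}{730} = - \frac{1089}{365} \approx -2.9836$)
$p{\left(Y \right)} = Y^{2} + 42 Y$
$\left(b + p{\left(-48 \right)}\right) + d{\left(h \right)} = \left(- \frac{1089}{365} - 48 \left(42 - 48\right)\right) - 13 = \left(- \frac{1089}{365} - -288\right) - 13 = \left(- \frac{1089}{365} + 288\right) - 13 = \frac{104031}{365} - 13 = \frac{99286}{365}$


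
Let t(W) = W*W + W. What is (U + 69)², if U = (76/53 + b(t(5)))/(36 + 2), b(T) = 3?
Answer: 19376918401/4056196 ≈ 4777.1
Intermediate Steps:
t(W) = W + W² (t(W) = W² + W = W + W²)
U = 235/2014 (U = (76/53 + 3)/(36 + 2) = (76*(1/53) + 3)/38 = (76/53 + 3)*(1/38) = (235/53)*(1/38) = 235/2014 ≈ 0.11668)
(U + 69)² = (235/2014 + 69)² = (139201/2014)² = 19376918401/4056196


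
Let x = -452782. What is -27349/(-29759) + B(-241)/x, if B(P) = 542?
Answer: 6183502770/6737169769 ≈ 0.91782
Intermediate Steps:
-27349/(-29759) + B(-241)/x = -27349/(-29759) + 542/(-452782) = -27349*(-1/29759) + 542*(-1/452782) = 27349/29759 - 271/226391 = 6183502770/6737169769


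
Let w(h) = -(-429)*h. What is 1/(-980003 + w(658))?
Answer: -1/697721 ≈ -1.4332e-6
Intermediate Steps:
w(h) = 429*h
1/(-980003 + w(658)) = 1/(-980003 + 429*658) = 1/(-980003 + 282282) = 1/(-697721) = -1/697721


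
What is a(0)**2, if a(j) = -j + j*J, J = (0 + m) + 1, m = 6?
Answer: 0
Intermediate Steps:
J = 7 (J = (0 + 6) + 1 = 6 + 1 = 7)
a(j) = 6*j (a(j) = -j + j*7 = -j + 7*j = 6*j)
a(0)**2 = (6*0)**2 = 0**2 = 0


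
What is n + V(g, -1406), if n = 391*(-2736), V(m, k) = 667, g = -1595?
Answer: -1069109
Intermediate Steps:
n = -1069776
n + V(g, -1406) = -1069776 + 667 = -1069109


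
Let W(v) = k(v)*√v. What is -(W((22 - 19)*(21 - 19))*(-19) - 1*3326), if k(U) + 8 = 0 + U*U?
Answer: 3326 + 532*√6 ≈ 4629.1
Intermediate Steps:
k(U) = -8 + U² (k(U) = -8 + (0 + U*U) = -8 + (0 + U²) = -8 + U²)
W(v) = √v*(-8 + v²) (W(v) = (-8 + v²)*√v = √v*(-8 + v²))
-(W((22 - 19)*(21 - 19))*(-19) - 1*3326) = -((√((22 - 19)*(21 - 19))*(-8 + ((22 - 19)*(21 - 19))²))*(-19) - 1*3326) = -((√(3*2)*(-8 + (3*2)²))*(-19) - 3326) = -((√6*(-8 + 6²))*(-19) - 3326) = -((√6*(-8 + 36))*(-19) - 3326) = -((√6*28)*(-19) - 3326) = -((28*√6)*(-19) - 3326) = -(-532*√6 - 3326) = -(-3326 - 532*√6) = 3326 + 532*√6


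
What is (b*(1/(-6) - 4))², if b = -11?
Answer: 75625/36 ≈ 2100.7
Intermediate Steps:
(b*(1/(-6) - 4))² = (-11*(1/(-6) - 4))² = (-11*(-⅙ - 4))² = (-11*(-25/6))² = (275/6)² = 75625/36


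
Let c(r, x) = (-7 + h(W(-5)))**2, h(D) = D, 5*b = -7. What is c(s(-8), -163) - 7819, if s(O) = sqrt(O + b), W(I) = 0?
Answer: -7770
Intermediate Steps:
b = -7/5 (b = (1/5)*(-7) = -7/5 ≈ -1.4000)
s(O) = sqrt(-7/5 + O) (s(O) = sqrt(O - 7/5) = sqrt(-7/5 + O))
c(r, x) = 49 (c(r, x) = (-7 + 0)**2 = (-7)**2 = 49)
c(s(-8), -163) - 7819 = 49 - 7819 = -7770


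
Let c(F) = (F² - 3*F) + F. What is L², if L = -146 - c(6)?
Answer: 28900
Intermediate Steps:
c(F) = F² - 2*F
L = -170 (L = -146 - 6*(-2 + 6) = -146 - 6*4 = -146 - 1*24 = -146 - 24 = -170)
L² = (-170)² = 28900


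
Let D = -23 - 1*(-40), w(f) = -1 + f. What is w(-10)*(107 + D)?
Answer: -1364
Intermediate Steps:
D = 17 (D = -23 + 40 = 17)
w(-10)*(107 + D) = (-1 - 10)*(107 + 17) = -11*124 = -1364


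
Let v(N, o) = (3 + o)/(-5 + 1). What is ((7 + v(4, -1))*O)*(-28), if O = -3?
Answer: 546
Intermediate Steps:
v(N, o) = -3/4 - o/4 (v(N, o) = (3 + o)/(-4) = (3 + o)*(-1/4) = -3/4 - o/4)
((7 + v(4, -1))*O)*(-28) = ((7 + (-3/4 - 1/4*(-1)))*(-3))*(-28) = ((7 + (-3/4 + 1/4))*(-3))*(-28) = ((7 - 1/2)*(-3))*(-28) = ((13/2)*(-3))*(-28) = -39/2*(-28) = 546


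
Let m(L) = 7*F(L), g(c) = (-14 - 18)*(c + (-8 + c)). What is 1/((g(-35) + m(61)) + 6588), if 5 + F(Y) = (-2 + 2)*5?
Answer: 1/9049 ≈ 0.00011051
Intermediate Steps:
g(c) = 256 - 64*c (g(c) = -32*(-8 + 2*c) = 256 - 64*c)
F(Y) = -5 (F(Y) = -5 + (-2 + 2)*5 = -5 + 0*5 = -5 + 0 = -5)
m(L) = -35 (m(L) = 7*(-5) = -35)
1/((g(-35) + m(61)) + 6588) = 1/(((256 - 64*(-35)) - 35) + 6588) = 1/(((256 + 2240) - 35) + 6588) = 1/((2496 - 35) + 6588) = 1/(2461 + 6588) = 1/9049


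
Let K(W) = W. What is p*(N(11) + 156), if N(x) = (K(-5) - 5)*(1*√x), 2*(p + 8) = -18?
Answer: -2652 + 170*√11 ≈ -2088.2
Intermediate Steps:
p = -17 (p = -8 + (½)*(-18) = -8 - 9 = -17)
N(x) = -10*√x (N(x) = (-5 - 5)*(1*√x) = -10*√x)
p*(N(11) + 156) = -17*(-10*√11 + 156) = -17*(156 - 10*√11) = -2652 + 170*√11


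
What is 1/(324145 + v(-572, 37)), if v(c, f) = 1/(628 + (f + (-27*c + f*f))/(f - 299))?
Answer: 73843/23935839366 ≈ 3.0850e-6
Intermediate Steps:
v(c, f) = 1/(628 + (f + f² - 27*c)/(-299 + f)) (v(c, f) = 1/(628 + (f + (-27*c + f²))/(-299 + f)) = 1/(628 + (f + (f² - 27*c))/(-299 + f)) = 1/(628 + (f + f² - 27*c)/(-299 + f)))
1/(324145 + v(-572, 37)) = 1/(324145 + (299 - 1*37)/(187772 - 1*37² - 629*37 + 27*(-572))) = 1/(324145 + (299 - 37)/(187772 - 1*1369 - 23273 - 15444)) = 1/(324145 + 262/(187772 - 1369 - 23273 - 15444)) = 1/(324145 + 262/147686) = 1/(324145 + (1/147686)*262) = 1/(324145 + 131/73843) = 1/(23935839366/73843) = 73843/23935839366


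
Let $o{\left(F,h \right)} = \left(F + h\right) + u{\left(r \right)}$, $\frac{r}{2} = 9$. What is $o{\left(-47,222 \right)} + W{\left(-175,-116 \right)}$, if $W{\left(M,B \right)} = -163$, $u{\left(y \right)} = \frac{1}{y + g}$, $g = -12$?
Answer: $\frac{73}{6} \approx 12.167$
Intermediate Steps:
$r = 18$ ($r = 2 \cdot 9 = 18$)
$u{\left(y \right)} = \frac{1}{-12 + y}$ ($u{\left(y \right)} = \frac{1}{y - 12} = \frac{1}{-12 + y}$)
$o{\left(F,h \right)} = \frac{1}{6} + F + h$ ($o{\left(F,h \right)} = \left(F + h\right) + \frac{1}{-12 + 18} = \left(F + h\right) + \frac{1}{6} = \frac{1}{6} + F + h$)
$o{\left(-47,222 \right)} + W{\left(-175,-116 \right)} = \left(\frac{1}{6} - 47 + 222\right) - 163 = \frac{1051}{6} - 163 = \frac{73}{6}$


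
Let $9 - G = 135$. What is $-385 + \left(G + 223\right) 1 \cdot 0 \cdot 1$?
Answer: $-385$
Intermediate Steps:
$G = -126$ ($G = 9 - 135 = -126$)
$-385 + \left(G + 223\right) 1 \cdot 0 \cdot 1 = -385 + \left(-126 + 223\right) 1 \cdot 0 \cdot 1 = -385 + 97 \cdot 0 \cdot 1 = -385 + 97 \cdot 0 = -385 + 0 = -385$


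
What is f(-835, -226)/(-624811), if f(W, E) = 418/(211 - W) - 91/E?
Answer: -94827/73851410578 ≈ -1.2840e-6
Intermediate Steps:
f(W, E) = -91/E + 418/(211 - W)
f(-835, -226)/(-624811) = ((19201 - 418*(-226) - 91*(-835))/((-226)*(-211 - 835)))/(-624811) = -1/226*(19201 + 94468 + 75985)/(-1046)*(-1/624811) = -1/226*(-1/1046)*189654*(-1/624811) = (94827/118198)*(-1/624811) = -94827/73851410578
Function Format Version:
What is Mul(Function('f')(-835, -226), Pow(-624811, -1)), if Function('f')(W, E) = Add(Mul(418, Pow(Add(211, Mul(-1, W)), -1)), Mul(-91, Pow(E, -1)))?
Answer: Rational(-94827, 73851410578) ≈ -1.2840e-6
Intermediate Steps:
Function('f')(W, E) = Add(Mul(-91, Pow(E, -1)), Mul(418, Pow(Add(211, Mul(-1, W)), -1)))
Mul(Function('f')(-835, -226), Pow(-624811, -1)) = Mul(Mul(Pow(-226, -1), Pow(Add(-211, -835), -1), Add(19201, Mul(-418, -226), Mul(-91, -835))), Pow(-624811, -1)) = Mul(Mul(Rational(-1, 226), Pow(-1046, -1), Add(19201, 94468, 75985)), Rational(-1, 624811)) = Mul(Mul(Rational(-1, 226), Rational(-1, 1046), 189654), Rational(-1, 624811)) = Mul(Rational(94827, 118198), Rational(-1, 624811)) = Rational(-94827, 73851410578)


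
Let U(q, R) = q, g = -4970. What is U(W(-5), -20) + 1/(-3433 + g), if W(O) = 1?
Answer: 8402/8403 ≈ 0.99988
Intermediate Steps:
U(W(-5), -20) + 1/(-3433 + g) = 1 + 1/(-3433 - 4970) = 1 + 1/(-8403) = 1 - 1/8403 = 8402/8403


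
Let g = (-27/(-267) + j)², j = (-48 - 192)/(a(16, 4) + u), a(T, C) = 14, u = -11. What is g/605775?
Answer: 50566321/4798343775 ≈ 0.010538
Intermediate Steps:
j = -80 (j = (-48 - 192)/(14 - 11) = -240/3 = -240*⅓ = -80)
g = 50566321/7921 (g = (-27/(-267) - 80)² = (-27*(-1/267) - 80)² = (9/89 - 80)² = (-7111/89)² = 50566321/7921 ≈ 6383.8)
g/605775 = (50566321/7921)/605775 = (50566321/7921)*(1/605775) = 50566321/4798343775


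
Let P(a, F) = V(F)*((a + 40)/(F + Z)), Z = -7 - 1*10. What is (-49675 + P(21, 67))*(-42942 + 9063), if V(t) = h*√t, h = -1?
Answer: 1682939325 + 2066619*√67/50 ≈ 1.6833e+9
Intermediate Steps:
Z = -17 (Z = -7 - 10 = -17)
V(t) = -√t
P(a, F) = -√F*(40 + a)/(-17 + F) (P(a, F) = (-√F)*((a + 40)/(F - 17)) = (-√F)*((40 + a)/(-17 + F)) = -√F*(40 + a)/(-17 + F))
(-49675 + P(21, 67))*(-42942 + 9063) = (-49675 + √67*(-40 - 1*21)/(-17 + 67))*(-42942 + 9063) = (-49675 + √67*(-40 - 21)/50)*(-33879) = (-49675 + √67*(1/50)*(-61))*(-33879) = (-49675 - 61*√67/50)*(-33879) = 1682939325 + 2066619*√67/50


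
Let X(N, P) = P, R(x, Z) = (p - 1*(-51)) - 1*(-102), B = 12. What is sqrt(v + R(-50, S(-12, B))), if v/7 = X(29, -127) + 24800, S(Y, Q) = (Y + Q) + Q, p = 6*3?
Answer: sqrt(172882) ≈ 415.79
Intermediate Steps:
p = 18
S(Y, Q) = Y + 2*Q (S(Y, Q) = (Q + Y) + Q = Y + 2*Q)
R(x, Z) = 171 (R(x, Z) = (18 - 1*(-51)) - 1*(-102) = (18 + 51) + 102 = 69 + 102 = 171)
v = 172711 (v = 7*(-127 + 24800) = 7*24673 = 172711)
sqrt(v + R(-50, S(-12, B))) = sqrt(172711 + 171) = sqrt(172882)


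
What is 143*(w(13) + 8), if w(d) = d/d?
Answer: 1287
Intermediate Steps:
w(d) = 1
143*(w(13) + 8) = 143*(1 + 8) = 143*9 = 1287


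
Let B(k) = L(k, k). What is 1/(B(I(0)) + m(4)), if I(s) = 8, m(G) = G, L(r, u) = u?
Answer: 1/12 ≈ 0.083333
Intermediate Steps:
B(k) = k
1/(B(I(0)) + m(4)) = 1/(8 + 4) = 1/12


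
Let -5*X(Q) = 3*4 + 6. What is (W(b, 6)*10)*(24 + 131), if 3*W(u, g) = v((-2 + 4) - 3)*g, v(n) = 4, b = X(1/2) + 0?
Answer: 12400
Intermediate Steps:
X(Q) = -18/5 (X(Q) = -(3*4 + 6)/5 = -(12 + 6)/5 = -1/5*18 = -18/5)
b = -18/5 (b = -18/5 + 0 = -18/5 ≈ -3.6000)
W(u, g) = 4*g/3 (W(u, g) = (4*g)/3 = 4*g/3)
(W(b, 6)*10)*(24 + 131) = (((4/3)*6)*10)*(24 + 131) = (8*10)*155 = 80*155 = 12400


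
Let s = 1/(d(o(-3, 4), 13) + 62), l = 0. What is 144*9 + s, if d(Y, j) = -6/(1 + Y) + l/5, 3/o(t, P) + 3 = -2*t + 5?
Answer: 821675/634 ≈ 1296.0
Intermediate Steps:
o(t, P) = 3/(2 - 2*t) (o(t, P) = 3/(-3 + (-2*t + 5)) = 3/(-3 + (5 - 2*t)) = 3/(2 - 2*t))
d(Y, j) = -6/(1 + Y) (d(Y, j) = -6/(1 + Y) + 0/5 = -6/(1 + Y) + 0*(⅕) = -6/(1 + Y) + 0 = -6/(1 + Y))
s = 11/634 (s = 1/(-6/(1 - 3/(-2 + 2*(-3))) + 62) = 1/(-6/(1 - 3/(-2 - 6)) + 62) = 1/(-6/(1 - 3/(-8)) + 62) = 1/(-6/(1 - 3*(-⅛)) + 62) = 1/(-6/(1 + 3/8) + 62) = 1/(-6/11/8 + 62) = 1/(-6*8/11 + 62) = 1/(-48/11 + 62) = 1/(634/11) = 11/634 ≈ 0.017350)
144*9 + s = 144*9 + 11/634 = 1296 + 11/634 = 821675/634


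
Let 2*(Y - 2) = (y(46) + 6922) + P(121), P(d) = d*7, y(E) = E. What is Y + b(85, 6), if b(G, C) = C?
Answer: 7831/2 ≈ 3915.5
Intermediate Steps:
P(d) = 7*d
Y = 7819/2 (Y = 2 + ((46 + 6922) + 7*121)/2 = 2 + (6968 + 847)/2 = 2 + (½)*7815 = 2 + 7815/2 = 7819/2 ≈ 3909.5)
Y + b(85, 6) = 7819/2 + 6 = 7831/2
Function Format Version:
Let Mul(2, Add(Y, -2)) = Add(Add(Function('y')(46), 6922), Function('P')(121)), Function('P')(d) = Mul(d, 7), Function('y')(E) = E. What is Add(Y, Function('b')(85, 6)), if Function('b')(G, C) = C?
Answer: Rational(7831, 2) ≈ 3915.5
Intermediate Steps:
Function('P')(d) = Mul(7, d)
Y = Rational(7819, 2) (Y = Add(2, Mul(Rational(1, 2), Add(Add(46, 6922), Mul(7, 121)))) = Add(2, Mul(Rational(1, 2), Add(6968, 847))) = Add(2, Mul(Rational(1, 2), 7815)) = Add(2, Rational(7815, 2)) = Rational(7819, 2) ≈ 3909.5)
Add(Y, Function('b')(85, 6)) = Add(Rational(7819, 2), 6) = Rational(7831, 2)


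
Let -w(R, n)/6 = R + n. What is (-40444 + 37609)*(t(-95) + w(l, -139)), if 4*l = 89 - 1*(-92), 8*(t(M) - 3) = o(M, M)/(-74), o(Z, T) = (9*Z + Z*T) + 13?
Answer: -925891155/592 ≈ -1.5640e+6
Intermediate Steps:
o(Z, T) = 13 + 9*Z + T*Z (o(Z, T) = (9*Z + T*Z) + 13 = 13 + 9*Z + T*Z)
t(M) = 1763/592 - 9*M/592 - M²/592 (t(M) = 3 + ((13 + 9*M + M*M)/(-74))/8 = 3 + ((13 + 9*M + M²)*(-1/74))/8 = 3 + ((13 + M² + 9*M)*(-1/74))/8 = 3 + (-13/74 - 9*M/74 - M²/74)/8 = 3 + (-13/592 - 9*M/592 - M²/592) = 1763/592 - 9*M/592 - M²/592)
l = 181/4 (l = (89 - 1*(-92))/4 = (89 + 92)/4 = (¼)*181 = 181/4 ≈ 45.250)
w(R, n) = -6*R - 6*n (w(R, n) = -6*(R + n) = -6*R - 6*n)
(-40444 + 37609)*(t(-95) + w(l, -139)) = (-40444 + 37609)*((1763/592 - 9/592*(-95) - 1/592*(-95)²) + (-6*181/4 - 6*(-139))) = -2835*((1763/592 + 855/592 - 1/592*9025) + (-543/2 + 834)) = -2835*((1763/592 + 855/592 - 9025/592) + 1125/2) = -2835*(-6407/592 + 1125/2) = -2835*326593/592 = -925891155/592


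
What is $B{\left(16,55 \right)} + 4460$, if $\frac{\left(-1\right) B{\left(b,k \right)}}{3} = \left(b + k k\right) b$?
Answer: $-141508$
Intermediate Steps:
$B{\left(b,k \right)} = - 3 b \left(b + k^{2}\right)$ ($B{\left(b,k \right)} = - 3 \left(b + k k\right) b = - 3 \left(b + k^{2}\right) b = - 3 b \left(b + k^{2}\right)$)
$B{\left(16,55 \right)} + 4460 = \left(-3\right) 16 \left(16 + 55^{2}\right) + 4460 = \left(-3\right) 16 \left(16 + 3025\right) + 4460 = \left(-3\right) 16 \cdot 3041 + 4460 = -145968 + 4460 = -141508$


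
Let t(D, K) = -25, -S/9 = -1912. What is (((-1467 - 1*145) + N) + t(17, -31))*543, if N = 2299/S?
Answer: -5098262657/5736 ≈ -8.8882e+5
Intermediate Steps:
S = 17208 (S = -9*(-1912) = 17208)
N = 2299/17208 ≈ 0.13360
(((-1467 - 1*145) + N) + t(17, -31))*543 = (((-1467 - 1*145) + 2299/17208) - 25)*543 = (((-1467 - 145) + 2299/17208) - 25)*543 = ((-1612 + 2299/17208) - 25)*543 = (-27736997/17208 - 25)*543 = -28167197/17208*543 = -5098262657/5736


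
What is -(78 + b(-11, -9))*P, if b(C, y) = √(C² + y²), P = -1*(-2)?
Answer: -156 - 2*√202 ≈ -184.43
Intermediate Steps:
P = 2
-(78 + b(-11, -9))*P = -(78 + √((-11)² + (-9)²))*2 = -(78 + √(121 + 81))*2 = -(78 + √202)*2 = -(156 + 2*√202) = -156 - 2*√202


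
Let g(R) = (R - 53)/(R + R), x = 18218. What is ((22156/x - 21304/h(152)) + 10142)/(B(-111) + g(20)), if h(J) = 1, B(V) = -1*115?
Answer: 4066543200/42201997 ≈ 96.359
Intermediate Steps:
B(V) = -115
g(R) = (-53 + R)/(2*R) (g(R) = (-53 + R)/((2*R)) = (-53 + R)*(1/(2*R)) = (-53 + R)/(2*R))
((22156/x - 21304/h(152)) + 10142)/(B(-111) + g(20)) = ((22156/18218 - 21304/1) + 10142)/(-115 + (1/2)*(-53 + 20)/20) = ((22156*(1/18218) - 21304*1) + 10142)/(-115 + (1/2)*(1/20)*(-33)) = ((11078/9109 - 21304) + 10142)/(-115 - 33/40) = (-194047058/9109 + 10142)/(-4633/40) = -101663580/9109*(-40/4633) = 4066543200/42201997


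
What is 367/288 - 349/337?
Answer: 23167/97056 ≈ 0.23870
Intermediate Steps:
367/288 - 349/337 = 23167/97056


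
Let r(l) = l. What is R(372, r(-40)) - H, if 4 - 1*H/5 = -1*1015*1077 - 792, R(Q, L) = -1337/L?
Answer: -218788863/40 ≈ -5.4697e+6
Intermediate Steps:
H = 5469755 (H = 20 - 5*(-1*1015*1077 - 792) = 20 - 5*(-1015*1077 - 792) = 20 - 5*(-1093155 - 792) = 20 - 5*(-1093947) = 20 + 5469735 = 5469755)
R(372, r(-40)) - H = -1337/(-40) - 1*5469755 = -1337*(-1/40) - 5469755 = 1337/40 - 5469755 = -218788863/40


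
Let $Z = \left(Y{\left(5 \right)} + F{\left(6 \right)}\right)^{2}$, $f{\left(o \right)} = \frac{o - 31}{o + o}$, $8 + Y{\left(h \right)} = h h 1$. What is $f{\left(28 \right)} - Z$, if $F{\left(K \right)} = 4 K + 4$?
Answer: $- \frac{113403}{56} \approx -2025.1$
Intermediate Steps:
$Y{\left(h \right)} = -8 + h^{2}$ ($Y{\left(h \right)} = -8 + h h 1 = -8 + h^{2} \cdot 1 = -8 + h^{2}$)
$f{\left(o \right)} = \frac{-31 + o}{2 o}$
$F{\left(K \right)} = 4 + 4 K$
$Z = 2025$ ($Z = \left(\left(-8 + 5^{2}\right) + \left(4 + 4 \cdot 6\right)\right)^{2} = \left(\left(-8 + 25\right) + \left(4 + 24\right)\right)^{2} = \left(17 + 28\right)^{2} = 45^{2} = 2025$)
$f{\left(28 \right)} - Z = \frac{-31 + 28}{2 \cdot 28} - 2025 = \frac{1}{2} \cdot \frac{1}{28} \left(-3\right) - 2025 = - \frac{3}{56} - 2025 = - \frac{113403}{56}$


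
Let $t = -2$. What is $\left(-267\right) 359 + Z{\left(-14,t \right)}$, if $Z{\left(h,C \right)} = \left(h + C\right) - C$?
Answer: $-95867$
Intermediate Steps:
$Z{\left(h,C \right)} = h$ ($Z{\left(h,C \right)} = \left(C + h\right) - C = h$)
$\left(-267\right) 359 + Z{\left(-14,t \right)} = \left(-267\right) 359 - 14 = -95853 - 14 = -95867$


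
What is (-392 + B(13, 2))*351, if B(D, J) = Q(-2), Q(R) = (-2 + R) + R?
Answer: -139698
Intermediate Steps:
Q(R) = -2 + 2*R
B(D, J) = -6 (B(D, J) = -2 + 2*(-2) = -2 - 4 = -6)
(-392 + B(13, 2))*351 = (-392 - 6)*351 = -398*351 = -139698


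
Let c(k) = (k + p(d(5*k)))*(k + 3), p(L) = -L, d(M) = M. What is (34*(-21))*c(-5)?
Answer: 28560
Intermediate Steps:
c(k) = -4*k*(3 + k) (c(k) = (k - 5*k)*(k + 3) = (k - 5*k)*(3 + k) = (-4*k)*(3 + k) = -4*k*(3 + k))
(34*(-21))*c(-5) = (34*(-21))*(4*(-5)*(-3 - 1*(-5))) = -2856*(-5)*(-3 + 5) = -2856*(-5)*2 = -714*(-40) = 28560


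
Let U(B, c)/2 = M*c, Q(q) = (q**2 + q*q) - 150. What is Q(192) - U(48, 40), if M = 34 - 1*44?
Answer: 74378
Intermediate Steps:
M = -10 (M = 34 - 44 = -10)
Q(q) = -150 + 2*q**2 (Q(q) = (q**2 + q**2) - 150 = 2*q**2 - 150 = -150 + 2*q**2)
U(B, c) = -20*c (U(B, c) = 2*(-10*c) = -20*c)
Q(192) - U(48, 40) = (-150 + 2*192**2) - (-20)*40 = (-150 + 2*36864) - 1*(-800) = (-150 + 73728) + 800 = 73578 + 800 = 74378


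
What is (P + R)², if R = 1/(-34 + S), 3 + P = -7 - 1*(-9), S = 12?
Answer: 529/484 ≈ 1.0930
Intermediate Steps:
P = -1 (P = -3 + (-7 - 1*(-9)) = -3 + (-7 + 9) = -3 + 2 = -1)
R = -1/22 (R = 1/(-34 + 12) = 1/(-22) = -1/22 ≈ -0.045455)
(P + R)² = (-1 - 1/22)² = (-23/22)² = 529/484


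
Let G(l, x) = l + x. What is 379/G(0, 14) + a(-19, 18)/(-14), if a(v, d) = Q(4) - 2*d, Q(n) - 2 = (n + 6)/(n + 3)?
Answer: 2881/98 ≈ 29.398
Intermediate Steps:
Q(n) = 2 + (6 + n)/(3 + n) (Q(n) = 2 + (n + 6)/(n + 3) = 2 + (6 + n)/(3 + n))
a(v, d) = 24/7 - 2*d (a(v, d) = 3*(4 + 4)/(3 + 4) - 2*d = 3*8/7 - 2*d = 3*(1/7)*8 - 2*d = 24/7 - 2*d)
379/G(0, 14) + a(-19, 18)/(-14) = 379/(0 + 14) + (24/7 - 2*18)/(-14) = 379/14 + (24/7 - 36)*(-1/14) = 379*(1/14) - 228/7*(-1/14) = 379/14 + 114/49 = 2881/98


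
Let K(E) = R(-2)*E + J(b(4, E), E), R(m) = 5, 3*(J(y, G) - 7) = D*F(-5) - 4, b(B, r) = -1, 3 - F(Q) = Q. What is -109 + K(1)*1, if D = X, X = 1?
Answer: -287/3 ≈ -95.667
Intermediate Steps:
F(Q) = 3 - Q
D = 1
J(y, G) = 25/3 (J(y, G) = 7 + (1*(3 - 1*(-5)) - 4)/3 = 7 + (1*(3 + 5) - 4)/3 = 7 + (1*8 - 4)/3 = 7 + (8 - 4)/3 = 7 + (⅓)*4 = 7 + 4/3 = 25/3)
K(E) = 25/3 + 5*E (K(E) = 5*E + 25/3 = 25/3 + 5*E)
-109 + K(1)*1 = -109 + (25/3 + 5*1)*1 = -109 + (25/3 + 5)*1 = -109 + (40/3)*1 = -109 + 40/3 = -287/3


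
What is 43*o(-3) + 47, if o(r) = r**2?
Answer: 434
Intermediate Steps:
43*o(-3) + 47 = 43*(-3)**2 + 47 = 43*9 + 47 = 387 + 47 = 434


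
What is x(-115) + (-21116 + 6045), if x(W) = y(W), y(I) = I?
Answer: -15186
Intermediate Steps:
x(W) = W
x(-115) + (-21116 + 6045) = -115 + (-21116 + 6045) = -115 - 15071 = -15186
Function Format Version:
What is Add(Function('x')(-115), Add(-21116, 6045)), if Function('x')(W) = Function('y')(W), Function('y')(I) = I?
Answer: -15186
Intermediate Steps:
Function('x')(W) = W
Add(Function('x')(-115), Add(-21116, 6045)) = Add(-115, Add(-21116, 6045)) = Add(-115, -15071) = -15186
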